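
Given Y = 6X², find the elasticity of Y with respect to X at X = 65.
Elasticity = 2

Elasticity = (dY/dX) · (X/Y)

dY/dX = 12·X
At X = 65: dY/dX = 780, Y = 25350

Elasticity = 780 · (65 / 25350) = 2

Interpretation: for a small percentage change in X, the percentage change in Y is approximately 2.00 times as large.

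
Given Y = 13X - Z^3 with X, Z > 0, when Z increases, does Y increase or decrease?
Y decreases

Taking the partial derivative:
∂Y/∂Z = -3Z^2

∂Y/∂Z = -3Z^2 < 0 (assuming positive values)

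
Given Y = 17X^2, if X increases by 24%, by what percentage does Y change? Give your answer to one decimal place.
53.8%

For Y = 17X^2:
If X → X(1 + 0.24)
Then Y → Y · (1 + 0.24)^2
     = Y · 1.5376

Percentage change = ((1 + 0.24)^2 − 1) × 100% ≈ 53.8%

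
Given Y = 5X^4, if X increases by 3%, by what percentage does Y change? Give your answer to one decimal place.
12.6%

For Y = 5X^4:
If X → X(1 + 0.03)
Then Y → Y · (1 + 0.03)^4
     ≈ Y · 1.1255

Percentage change = ((1 + 0.03)^4 − 1) × 100% ≈ 12.6%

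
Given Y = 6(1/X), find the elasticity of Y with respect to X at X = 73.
Elasticity = -1

Elasticity = (dY/dX) · (X/Y)

dY/dX = -6/X²
At X = 73: dY/dX = -6/5329, Y = 6/73

Elasticity = (-6/5329) · (73 / (6/73)) = -1

Interpretation: for a small percentage change in X, the percentage change in Y is approximately -1.00 times as large.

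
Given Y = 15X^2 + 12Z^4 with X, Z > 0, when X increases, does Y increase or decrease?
Y increases

Taking the partial derivative:
∂Y/∂X = 30X

∂Y/∂X = 30X > 0 (assuming positive values)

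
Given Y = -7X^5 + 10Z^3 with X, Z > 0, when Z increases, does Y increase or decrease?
Y increases

Taking the partial derivative:
∂Y/∂Z = 30Z^2

∂Y/∂Z = 30Z^2 > 0 (assuming positive values)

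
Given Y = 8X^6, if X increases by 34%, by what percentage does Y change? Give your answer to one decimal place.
478.9%

For Y = 8X^6:
If X → X(1 + 0.34)
Then Y → Y · (1 + 0.34)^6
     ≈ Y · 5.7893

Percentage change = ((1 + 0.34)^6 − 1) × 100% ≈ 478.9%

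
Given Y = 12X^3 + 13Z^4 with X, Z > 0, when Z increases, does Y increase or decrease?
Y increases

Taking the partial derivative:
∂Y/∂Z = 52Z^3

∂Y/∂Z = 52Z^3 > 0 (assuming positive values)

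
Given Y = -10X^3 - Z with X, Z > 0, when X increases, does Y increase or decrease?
Y decreases

Taking the partial derivative:
∂Y/∂X = -30X^2

∂Y/∂X = -30X^2 < 0 (assuming positive values)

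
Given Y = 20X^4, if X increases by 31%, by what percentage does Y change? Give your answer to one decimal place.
194.5%

For Y = 20X^4:
If X → X(1 + 0.31)
Then Y → Y · (1 + 0.31)^4
     ≈ Y · 2.9450

Percentage change = ((1 + 0.31)^4 − 1) × 100% ≈ 194.5%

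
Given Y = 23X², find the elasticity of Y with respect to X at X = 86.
Elasticity = 2

Elasticity = (dY/dX) · (X/Y)

dY/dX = 46·X
At X = 86: dY/dX = 3956, Y = 170108

Elasticity = 3956 · (86 / 170108) = 2

Interpretation: for a small percentage change in X, the percentage change in Y is approximately 2.00 times as large.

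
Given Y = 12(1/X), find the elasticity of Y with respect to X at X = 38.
Elasticity = -1

Elasticity = (dY/dX) · (X/Y)

dY/dX = -12/X²
At X = 38: dY/dX = -3/361, Y = 6/19

Elasticity = (-3/361) · (38 / (6/19)) = -1

Interpretation: for a small percentage change in X, the percentage change in Y is approximately -1.00 times as large.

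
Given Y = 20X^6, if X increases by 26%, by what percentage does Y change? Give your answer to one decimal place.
300.2%

For Y = 20X^6:
If X → X(1 + 0.26)
Then Y → Y · (1 + 0.26)^6
     ≈ Y · 4.0015

Percentage change = ((1 + 0.26)^6 − 1) × 100% ≈ 300.2%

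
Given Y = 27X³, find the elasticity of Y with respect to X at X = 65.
Elasticity = 3

Elasticity = (dY/dX) · (X/Y)

dY/dX = 81·X²
At X = 65: dY/dX = 342225, Y = 7414875

Elasticity = 342225 · (65 / 7414875) = 3

Interpretation: for a small percentage change in X, the percentage change in Y is approximately 3.00 times as large.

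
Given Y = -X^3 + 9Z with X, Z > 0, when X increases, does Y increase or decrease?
Y decreases

Taking the partial derivative:
∂Y/∂X = -3X^2

∂Y/∂X = -3X^2 < 0 (assuming positive values)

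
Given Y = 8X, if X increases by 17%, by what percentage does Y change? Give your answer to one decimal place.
17.0%

For Y = 8X:
If X → X(1 + 0.17)
Then Y → Y · (1 + 0.17)^1
     = Y · 1.1700

Percentage change = ((1 + 0.17)^1 − 1) × 100% = 17.0%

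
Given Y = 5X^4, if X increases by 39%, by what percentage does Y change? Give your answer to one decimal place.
273.3%

For Y = 5X^4:
If X → X(1 + 0.39)
Then Y → Y · (1 + 0.39)^4
     ≈ Y · 3.7330

Percentage change = ((1 + 0.39)^4 − 1) × 100% ≈ 273.3%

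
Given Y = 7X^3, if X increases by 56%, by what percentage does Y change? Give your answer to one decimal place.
279.6%

For Y = 7X^3:
If X → X(1 + 0.56)
Then Y → Y · (1 + 0.56)^3
     ≈ Y · 3.7964

Percentage change = ((1 + 0.56)^3 − 1) × 100% ≈ 279.6%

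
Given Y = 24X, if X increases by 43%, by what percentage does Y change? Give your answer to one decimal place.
43.0%

For Y = 24X:
If X → X(1 + 0.43)
Then Y → Y · (1 + 0.43)^1
     = Y · 1.4300

Percentage change = ((1 + 0.43)^1 − 1) × 100% = 43.0%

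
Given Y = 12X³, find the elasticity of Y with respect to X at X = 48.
Elasticity = 3

Elasticity = (dY/dX) · (X/Y)

dY/dX = 36·X²
At X = 48: dY/dX = 82944, Y = 1327104

Elasticity = 82944 · (48 / 1327104) = 3

Interpretation: for a small percentage change in X, the percentage change in Y is approximately 3.00 times as large.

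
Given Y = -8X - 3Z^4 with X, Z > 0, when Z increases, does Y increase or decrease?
Y decreases

Taking the partial derivative:
∂Y/∂Z = -12Z^3

∂Y/∂Z = -12Z^3 < 0 (assuming positive values)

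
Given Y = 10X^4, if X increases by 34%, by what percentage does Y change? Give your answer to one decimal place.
222.4%

For Y = 10X^4:
If X → X(1 + 0.34)
Then Y → Y · (1 + 0.34)^4
     ≈ Y · 3.2242

Percentage change = ((1 + 0.34)^4 − 1) × 100% ≈ 222.4%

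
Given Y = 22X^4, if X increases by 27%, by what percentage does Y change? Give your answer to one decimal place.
160.1%

For Y = 22X^4:
If X → X(1 + 0.27)
Then Y → Y · (1 + 0.27)^4
     ≈ Y · 2.6014

Percentage change = ((1 + 0.27)^4 − 1) × 100% ≈ 160.1%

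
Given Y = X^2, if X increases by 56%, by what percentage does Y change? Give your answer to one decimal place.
143.4%

For Y = X^2:
If X → X(1 + 0.56)
Then Y → Y · (1 + 0.56)^2
     = Y · 2.4336

Percentage change = ((1 + 0.56)^2 − 1) × 100% ≈ 143.4%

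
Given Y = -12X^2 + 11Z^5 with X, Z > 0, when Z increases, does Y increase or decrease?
Y increases

Taking the partial derivative:
∂Y/∂Z = 55Z^4

∂Y/∂Z = 55Z^4 > 0 (assuming positive values)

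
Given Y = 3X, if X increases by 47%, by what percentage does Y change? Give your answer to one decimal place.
47.0%

For Y = 3X:
If X → X(1 + 0.47)
Then Y → Y · (1 + 0.47)^1
     = Y · 1.4700

Percentage change = ((1 + 0.47)^1 − 1) × 100% = 47.0%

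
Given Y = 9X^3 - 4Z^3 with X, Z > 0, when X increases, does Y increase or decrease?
Y increases

Taking the partial derivative:
∂Y/∂X = 27X^2

∂Y/∂X = 27X^2 > 0 (assuming positive values)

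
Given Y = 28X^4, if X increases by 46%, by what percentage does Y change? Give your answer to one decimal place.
354.4%

For Y = 28X^4:
If X → X(1 + 0.46)
Then Y → Y · (1 + 0.46)^4
     ≈ Y · 4.5437

Percentage change = ((1 + 0.46)^4 − 1) × 100% ≈ 354.4%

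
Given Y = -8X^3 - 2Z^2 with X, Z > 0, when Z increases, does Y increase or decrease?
Y decreases

Taking the partial derivative:
∂Y/∂Z = -4Z

∂Y/∂Z = -4Z < 0 (assuming positive values)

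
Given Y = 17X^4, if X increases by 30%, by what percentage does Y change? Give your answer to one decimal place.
185.6%

For Y = 17X^4:
If X → X(1 + 0.3)
Then Y → Y · (1 + 0.3)^4
     = Y · 2.8561

Percentage change = ((1 + 0.3)^4 − 1) × 100% ≈ 185.6%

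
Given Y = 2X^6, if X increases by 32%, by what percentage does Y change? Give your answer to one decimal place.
429.0%

For Y = 2X^6:
If X → X(1 + 0.32)
Then Y → Y · (1 + 0.32)^6
     ≈ Y · 5.2899

Percentage change = ((1 + 0.32)^6 − 1) × 100% ≈ 429.0%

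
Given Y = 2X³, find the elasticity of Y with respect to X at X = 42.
Elasticity = 3

Elasticity = (dY/dX) · (X/Y)

dY/dX = 6·X²
At X = 42: dY/dX = 10584, Y = 148176

Elasticity = 10584 · (42 / 148176) = 3

Interpretation: for a small percentage change in X, the percentage change in Y is approximately 3.00 times as large.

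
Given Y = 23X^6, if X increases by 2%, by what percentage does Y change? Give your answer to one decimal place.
12.6%

For Y = 23X^6:
If X → X(1 + 0.02)
Then Y → Y · (1 + 0.02)^6
     ≈ Y · 1.1262

Percentage change = ((1 + 0.02)^6 − 1) × 100% ≈ 12.6%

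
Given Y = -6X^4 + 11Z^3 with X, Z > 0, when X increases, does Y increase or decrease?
Y decreases

Taking the partial derivative:
∂Y/∂X = -24X^3

∂Y/∂X = -24X^3 < 0 (assuming positive values)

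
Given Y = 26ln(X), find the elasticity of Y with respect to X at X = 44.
Elasticity = 1/ln(44) ≈ 0.2643

Elasticity = (dY/dX) · (X/Y)

dY/dX = 26/X
At X = 44: dY/dX = 13/22, Y = 26·ln(44)

Elasticity = (13/22) · (44 / (26·ln(44))) = 1/ln(44) ≈ 0.2643

Interpretation: for a small percentage change in X, the percentage change in Y is approximately 0.26 times as large.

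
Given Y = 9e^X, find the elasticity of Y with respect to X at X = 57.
Elasticity = 57

Elasticity = (dY/dX) · (X/Y)

dY/dX = 9·e^X
At X = 57: dY/dX = 9·e^57, Y = 9·e^57

Elasticity = (9·e^57) · (57 / (9·e^57)) = 57

Interpretation: for a small percentage change in X, the percentage change in Y is approximately 57.00 times as large.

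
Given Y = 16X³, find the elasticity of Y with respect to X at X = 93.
Elasticity = 3

Elasticity = (dY/dX) · (X/Y)

dY/dX = 48·X²
At X = 93: dY/dX = 415152, Y = 12869712

Elasticity = 415152 · (93 / 12869712) = 3

Interpretation: for a small percentage change in X, the percentage change in Y is approximately 3.00 times as large.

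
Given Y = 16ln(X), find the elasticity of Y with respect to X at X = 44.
Elasticity = 1/ln(44) ≈ 0.2643

Elasticity = (dY/dX) · (X/Y)

dY/dX = 16/X
At X = 44: dY/dX = 4/11, Y = 16·ln(44)

Elasticity = (4/11) · (44 / (16·ln(44))) = 1/ln(44) ≈ 0.2643

Interpretation: for a small percentage change in X, the percentage change in Y is approximately 0.26 times as large.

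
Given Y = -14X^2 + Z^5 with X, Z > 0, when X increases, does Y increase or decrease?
Y decreases

Taking the partial derivative:
∂Y/∂X = -28X

∂Y/∂X = -28X < 0 (assuming positive values)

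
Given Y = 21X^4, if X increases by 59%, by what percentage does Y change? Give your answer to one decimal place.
539.1%

For Y = 21X^4:
If X → X(1 + 0.59)
Then Y → Y · (1 + 0.59)^4
     ≈ Y · 6.3913

Percentage change = ((1 + 0.59)^4 − 1) × 100% ≈ 539.1%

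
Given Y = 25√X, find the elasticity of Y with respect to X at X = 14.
Elasticity = 1/2

Elasticity = (dY/dX) · (X/Y)

dY/dX = 25/(2·√X)
At X = 14: dY/dX = 25·√14/28, Y = 25·√14

Elasticity = (25·√14/28) · (14 / (25·√14)) = 1/2

Interpretation: for a small percentage change in X, the percentage change in Y is approximately 0.50 times as large.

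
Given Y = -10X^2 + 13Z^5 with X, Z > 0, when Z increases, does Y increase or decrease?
Y increases

Taking the partial derivative:
∂Y/∂Z = 65Z^4

∂Y/∂Z = 65Z^4 > 0 (assuming positive values)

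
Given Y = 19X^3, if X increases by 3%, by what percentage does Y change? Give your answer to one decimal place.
9.3%

For Y = 19X^3:
If X → X(1 + 0.03)
Then Y → Y · (1 + 0.03)^3
     ≈ Y · 1.0927

Percentage change = ((1 + 0.03)^3 − 1) × 100% ≈ 9.3%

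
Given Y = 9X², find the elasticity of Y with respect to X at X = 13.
Elasticity = 2

Elasticity = (dY/dX) · (X/Y)

dY/dX = 18·X
At X = 13: dY/dX = 234, Y = 1521

Elasticity = 234 · (13 / 1521) = 2

Interpretation: for a small percentage change in X, the percentage change in Y is approximately 2.00 times as large.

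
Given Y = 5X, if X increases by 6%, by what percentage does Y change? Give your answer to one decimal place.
6.0%

For Y = 5X:
If X → X(1 + 0.06)
Then Y → Y · (1 + 0.06)^1
     = Y · 1.0600

Percentage change = ((1 + 0.06)^1 − 1) × 100% = 6.0%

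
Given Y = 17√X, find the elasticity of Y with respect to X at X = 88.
Elasticity = 1/2

Elasticity = (dY/dX) · (X/Y)

dY/dX = 17/(2·√X)
At X = 88: dY/dX = 17·√22/88, Y = 34·√22

Elasticity = (17·√22/88) · (88 / (34·√22)) = 1/2

Interpretation: for a small percentage change in X, the percentage change in Y is approximately 0.50 times as large.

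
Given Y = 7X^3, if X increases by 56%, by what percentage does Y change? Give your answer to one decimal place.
279.6%

For Y = 7X^3:
If X → X(1 + 0.56)
Then Y → Y · (1 + 0.56)^3
     ≈ Y · 3.7964

Percentage change = ((1 + 0.56)^3 − 1) × 100% ≈ 279.6%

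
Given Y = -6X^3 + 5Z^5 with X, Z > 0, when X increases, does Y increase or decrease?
Y decreases

Taking the partial derivative:
∂Y/∂X = -18X^2

∂Y/∂X = -18X^2 < 0 (assuming positive values)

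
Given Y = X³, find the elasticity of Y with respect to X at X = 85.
Elasticity = 3

Elasticity = (dY/dX) · (X/Y)

dY/dX = 3·X²
At X = 85: dY/dX = 21675, Y = 614125

Elasticity = 21675 · (85 / 614125) = 3

Interpretation: for a small percentage change in X, the percentage change in Y is approximately 3.00 times as large.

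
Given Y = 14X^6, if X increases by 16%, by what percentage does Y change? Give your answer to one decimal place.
143.6%

For Y = 14X^6:
If X → X(1 + 0.16)
Then Y → Y · (1 + 0.16)^6
     ≈ Y · 2.4364

Percentage change = ((1 + 0.16)^6 − 1) × 100% ≈ 143.6%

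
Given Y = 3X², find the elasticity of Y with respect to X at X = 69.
Elasticity = 2

Elasticity = (dY/dX) · (X/Y)

dY/dX = 6·X
At X = 69: dY/dX = 414, Y = 14283

Elasticity = 414 · (69 / 14283) = 2

Interpretation: for a small percentage change in X, the percentage change in Y is approximately 2.00 times as large.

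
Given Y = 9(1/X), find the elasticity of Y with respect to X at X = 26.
Elasticity = -1

Elasticity = (dY/dX) · (X/Y)

dY/dX = -9/X²
At X = 26: dY/dX = -9/676, Y = 9/26

Elasticity = (-9/676) · (26 / (9/26)) = -1

Interpretation: for a small percentage change in X, the percentage change in Y is approximately -1.00 times as large.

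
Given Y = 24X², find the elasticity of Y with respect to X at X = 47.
Elasticity = 2

Elasticity = (dY/dX) · (X/Y)

dY/dX = 48·X
At X = 47: dY/dX = 2256, Y = 53016

Elasticity = 2256 · (47 / 53016) = 2

Interpretation: for a small percentage change in X, the percentage change in Y is approximately 2.00 times as large.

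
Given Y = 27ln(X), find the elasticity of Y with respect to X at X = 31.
Elasticity = 1/ln(31) ≈ 0.2912

Elasticity = (dY/dX) · (X/Y)

dY/dX = 27/X
At X = 31: dY/dX = 27/31, Y = 27·ln(31)

Elasticity = (27/31) · (31 / (27·ln(31))) = 1/ln(31) ≈ 0.2912

Interpretation: for a small percentage change in X, the percentage change in Y is approximately 0.29 times as large.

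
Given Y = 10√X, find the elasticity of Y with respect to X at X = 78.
Elasticity = 1/2

Elasticity = (dY/dX) · (X/Y)

dY/dX = 5/√X
At X = 78: dY/dX = 5·√78/78, Y = 10·√78

Elasticity = (5·√78/78) · (78 / (10·√78)) = 1/2

Interpretation: for a small percentage change in X, the percentage change in Y is approximately 0.50 times as large.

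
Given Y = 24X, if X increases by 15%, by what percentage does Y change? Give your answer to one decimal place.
15.0%

For Y = 24X:
If X → X(1 + 0.15)
Then Y → Y · (1 + 0.15)^1
     = Y · 1.1500

Percentage change = ((1 + 0.15)^1 − 1) × 100% = 15.0%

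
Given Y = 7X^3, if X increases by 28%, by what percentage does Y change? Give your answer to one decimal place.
109.7%

For Y = 7X^3:
If X → X(1 + 0.28)
Then Y → Y · (1 + 0.28)^3
     ≈ Y · 2.0972

Percentage change = ((1 + 0.28)^3 − 1) × 100% ≈ 109.7%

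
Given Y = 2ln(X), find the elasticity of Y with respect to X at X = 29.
Elasticity = 1/ln(29) ≈ 0.2970

Elasticity = (dY/dX) · (X/Y)

dY/dX = 2/X
At X = 29: dY/dX = 2/29, Y = 2·ln(29)

Elasticity = (2/29) · (29 / (2·ln(29))) = 1/ln(29) ≈ 0.2970

Interpretation: for a small percentage change in X, the percentage change in Y is approximately 0.30 times as large.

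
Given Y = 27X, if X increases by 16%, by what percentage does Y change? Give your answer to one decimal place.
16.0%

For Y = 27X:
If X → X(1 + 0.16)
Then Y → Y · (1 + 0.16)^1
     = Y · 1.1600

Percentage change = ((1 + 0.16)^1 − 1) × 100% = 16.0%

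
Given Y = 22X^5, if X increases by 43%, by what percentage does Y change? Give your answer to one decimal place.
498.0%

For Y = 22X^5:
If X → X(1 + 0.43)
Then Y → Y · (1 + 0.43)^5
     ≈ Y · 5.9797

Percentage change = ((1 + 0.43)^5 − 1) × 100% ≈ 498.0%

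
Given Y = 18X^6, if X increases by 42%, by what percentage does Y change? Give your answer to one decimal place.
719.8%

For Y = 18X^6:
If X → X(1 + 0.42)
Then Y → Y · (1 + 0.42)^6
     ≈ Y · 8.1984

Percentage change = ((1 + 0.42)^6 − 1) × 100% ≈ 719.8%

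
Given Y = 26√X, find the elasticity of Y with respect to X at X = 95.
Elasticity = 1/2

Elasticity = (dY/dX) · (X/Y)

dY/dX = 13/√X
At X = 95: dY/dX = 13·√95/95, Y = 26·√95

Elasticity = (13·√95/95) · (95 / (26·√95)) = 1/2

Interpretation: for a small percentage change in X, the percentage change in Y is approximately 0.50 times as large.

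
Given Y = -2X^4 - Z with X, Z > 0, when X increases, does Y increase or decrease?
Y decreases

Taking the partial derivative:
∂Y/∂X = -8X^3

∂Y/∂X = -8X^3 < 0 (assuming positive values)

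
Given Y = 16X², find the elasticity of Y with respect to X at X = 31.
Elasticity = 2

Elasticity = (dY/dX) · (X/Y)

dY/dX = 32·X
At X = 31: dY/dX = 992, Y = 15376

Elasticity = 992 · (31 / 15376) = 2

Interpretation: for a small percentage change in X, the percentage change in Y is approximately 2.00 times as large.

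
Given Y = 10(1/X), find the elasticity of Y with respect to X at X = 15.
Elasticity = -1

Elasticity = (dY/dX) · (X/Y)

dY/dX = -10/X²
At X = 15: dY/dX = -2/45, Y = 2/3

Elasticity = (-2/45) · (15 / (2/3)) = -1

Interpretation: for a small percentage change in X, the percentage change in Y is approximately -1.00 times as large.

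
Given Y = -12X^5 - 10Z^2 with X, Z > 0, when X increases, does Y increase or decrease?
Y decreases

Taking the partial derivative:
∂Y/∂X = -60X^4

∂Y/∂X = -60X^4 < 0 (assuming positive values)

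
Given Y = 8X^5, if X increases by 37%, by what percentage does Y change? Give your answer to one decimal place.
382.6%

For Y = 8X^5:
If X → X(1 + 0.37)
Then Y → Y · (1 + 0.37)^5
     ≈ Y · 4.8262

Percentage change = ((1 + 0.37)^5 − 1) × 100% ≈ 382.6%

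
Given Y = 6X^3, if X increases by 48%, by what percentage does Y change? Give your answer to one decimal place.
224.2%

For Y = 6X^3:
If X → X(1 + 0.48)
Then Y → Y · (1 + 0.48)^3
     ≈ Y · 3.2418

Percentage change = ((1 + 0.48)^3 − 1) × 100% ≈ 224.2%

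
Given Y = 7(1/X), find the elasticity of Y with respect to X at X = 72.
Elasticity = -1

Elasticity = (dY/dX) · (X/Y)

dY/dX = -7/X²
At X = 72: dY/dX = -7/5184, Y = 7/72

Elasticity = (-7/5184) · (72 / (7/72)) = -1

Interpretation: for a small percentage change in X, the percentage change in Y is approximately -1.00 times as large.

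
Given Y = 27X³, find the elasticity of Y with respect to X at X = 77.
Elasticity = 3

Elasticity = (dY/dX) · (X/Y)

dY/dX = 81·X²
At X = 77: dY/dX = 480249, Y = 12326391

Elasticity = 480249 · (77 / 12326391) = 3

Interpretation: for a small percentage change in X, the percentage change in Y is approximately 3.00 times as large.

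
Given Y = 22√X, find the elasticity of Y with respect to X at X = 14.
Elasticity = 1/2

Elasticity = (dY/dX) · (X/Y)

dY/dX = 11/√X
At X = 14: dY/dX = 11·√14/14, Y = 22·√14

Elasticity = (11·√14/14) · (14 / (22·√14)) = 1/2

Interpretation: for a small percentage change in X, the percentage change in Y is approximately 0.50 times as large.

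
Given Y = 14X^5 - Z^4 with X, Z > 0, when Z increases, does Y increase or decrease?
Y decreases

Taking the partial derivative:
∂Y/∂Z = -4Z^3

∂Y/∂Z = -4Z^3 < 0 (assuming positive values)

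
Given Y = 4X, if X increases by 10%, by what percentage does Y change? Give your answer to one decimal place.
10.0%

For Y = 4X:
If X → X(1 + 0.1)
Then Y → Y · (1 + 0.1)^1
     = Y · 1.1000

Percentage change = ((1 + 0.1)^1 − 1) × 100% = 10.0%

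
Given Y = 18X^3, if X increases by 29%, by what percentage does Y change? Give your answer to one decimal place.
114.7%

For Y = 18X^3:
If X → X(1 + 0.29)
Then Y → Y · (1 + 0.29)^3
     ≈ Y · 2.1467

Percentage change = ((1 + 0.29)^3 − 1) × 100% ≈ 114.7%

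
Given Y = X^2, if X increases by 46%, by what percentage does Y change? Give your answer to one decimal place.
113.2%

For Y = X^2:
If X → X(1 + 0.46)
Then Y → Y · (1 + 0.46)^2
     = Y · 2.1316

Percentage change = ((1 + 0.46)^2 − 1) × 100% ≈ 113.2%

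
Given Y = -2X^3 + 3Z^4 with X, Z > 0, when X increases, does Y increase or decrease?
Y decreases

Taking the partial derivative:
∂Y/∂X = -6X^2

∂Y/∂X = -6X^2 < 0 (assuming positive values)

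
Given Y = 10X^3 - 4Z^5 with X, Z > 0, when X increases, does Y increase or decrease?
Y increases

Taking the partial derivative:
∂Y/∂X = 30X^2

∂Y/∂X = 30X^2 > 0 (assuming positive values)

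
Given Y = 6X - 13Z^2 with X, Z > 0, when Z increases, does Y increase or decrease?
Y decreases

Taking the partial derivative:
∂Y/∂Z = -26Z

∂Y/∂Z = -26Z < 0 (assuming positive values)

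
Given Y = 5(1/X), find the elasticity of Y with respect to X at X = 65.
Elasticity = -1

Elasticity = (dY/dX) · (X/Y)

dY/dX = -5/X²
At X = 65: dY/dX = -1/845, Y = 1/13

Elasticity = (-1/845) · (65 / (1/13)) = -1

Interpretation: for a small percentage change in X, the percentage change in Y is approximately -1.00 times as large.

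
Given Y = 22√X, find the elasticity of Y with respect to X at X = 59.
Elasticity = 1/2

Elasticity = (dY/dX) · (X/Y)

dY/dX = 11/√X
At X = 59: dY/dX = 11·√59/59, Y = 22·√59

Elasticity = (11·√59/59) · (59 / (22·√59)) = 1/2

Interpretation: for a small percentage change in X, the percentage change in Y is approximately 0.50 times as large.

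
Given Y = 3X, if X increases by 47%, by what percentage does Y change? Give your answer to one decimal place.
47.0%

For Y = 3X:
If X → X(1 + 0.47)
Then Y → Y · (1 + 0.47)^1
     = Y · 1.4700

Percentage change = ((1 + 0.47)^1 − 1) × 100% = 47.0%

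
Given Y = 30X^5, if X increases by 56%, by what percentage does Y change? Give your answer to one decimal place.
823.9%

For Y = 30X^5:
If X → X(1 + 0.56)
Then Y → Y · (1 + 0.56)^5
     ≈ Y · 9.2390

Percentage change = ((1 + 0.56)^5 − 1) × 100% ≈ 823.9%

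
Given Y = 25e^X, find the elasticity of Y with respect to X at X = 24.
Elasticity = 24

Elasticity = (dY/dX) · (X/Y)

dY/dX = 25·e^X
At X = 24: dY/dX = 25·e^24, Y = 25·e^24

Elasticity = (25·e^24) · (24 / (25·e^24)) = 24

Interpretation: for a small percentage change in X, the percentage change in Y is approximately 24.00 times as large.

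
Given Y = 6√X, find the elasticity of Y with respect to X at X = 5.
Elasticity = 1/2

Elasticity = (dY/dX) · (X/Y)

dY/dX = 3/√X
At X = 5: dY/dX = 3·√5/5, Y = 6·√5

Elasticity = (3·√5/5) · (5 / (6·√5)) = 1/2

Interpretation: for a small percentage change in X, the percentage change in Y is approximately 0.50 times as large.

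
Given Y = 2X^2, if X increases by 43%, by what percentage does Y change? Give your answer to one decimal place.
104.5%

For Y = 2X^2:
If X → X(1 + 0.43)
Then Y → Y · (1 + 0.43)^2
     = Y · 2.0449

Percentage change = ((1 + 0.43)^2 − 1) × 100% ≈ 104.5%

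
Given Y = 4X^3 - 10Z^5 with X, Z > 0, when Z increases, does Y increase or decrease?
Y decreases

Taking the partial derivative:
∂Y/∂Z = -50Z^4

∂Y/∂Z = -50Z^4 < 0 (assuming positive values)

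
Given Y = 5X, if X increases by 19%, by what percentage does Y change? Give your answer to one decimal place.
19.0%

For Y = 5X:
If X → X(1 + 0.19)
Then Y → Y · (1 + 0.19)^1
     = Y · 1.1900

Percentage change = ((1 + 0.19)^1 − 1) × 100% = 19.0%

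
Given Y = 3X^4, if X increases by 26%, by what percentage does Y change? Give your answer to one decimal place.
152.0%

For Y = 3X^4:
If X → X(1 + 0.26)
Then Y → Y · (1 + 0.26)^4
     ≈ Y · 2.5205

Percentage change = ((1 + 0.26)^4 − 1) × 100% ≈ 152.0%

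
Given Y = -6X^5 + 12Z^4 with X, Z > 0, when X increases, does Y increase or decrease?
Y decreases

Taking the partial derivative:
∂Y/∂X = -30X^4

∂Y/∂X = -30X^4 < 0 (assuming positive values)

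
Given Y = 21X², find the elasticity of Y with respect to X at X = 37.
Elasticity = 2

Elasticity = (dY/dX) · (X/Y)

dY/dX = 42·X
At X = 37: dY/dX = 1554, Y = 28749

Elasticity = 1554 · (37 / 28749) = 2

Interpretation: for a small percentage change in X, the percentage change in Y is approximately 2.00 times as large.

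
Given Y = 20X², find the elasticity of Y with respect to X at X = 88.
Elasticity = 2

Elasticity = (dY/dX) · (X/Y)

dY/dX = 40·X
At X = 88: dY/dX = 3520, Y = 154880

Elasticity = 3520 · (88 / 154880) = 2

Interpretation: for a small percentage change in X, the percentage change in Y is approximately 2.00 times as large.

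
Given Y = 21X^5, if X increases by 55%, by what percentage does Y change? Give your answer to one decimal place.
794.7%

For Y = 21X^5:
If X → X(1 + 0.55)
Then Y → Y · (1 + 0.55)^5
     ≈ Y · 8.9466

Percentage change = ((1 + 0.55)^5 − 1) × 100% ≈ 794.7%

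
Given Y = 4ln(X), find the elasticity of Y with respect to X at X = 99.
Elasticity = 1/ln(99) ≈ 0.2176

Elasticity = (dY/dX) · (X/Y)

dY/dX = 4/X
At X = 99: dY/dX = 4/99, Y = 4·ln(99)

Elasticity = (4/99) · (99 / (4·ln(99))) = 1/ln(99) ≈ 0.2176

Interpretation: for a small percentage change in X, the percentage change in Y is approximately 0.22 times as large.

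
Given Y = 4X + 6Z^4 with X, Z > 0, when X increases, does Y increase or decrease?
Y increases

Taking the partial derivative:
∂Y/∂X = 4

∂Y/∂X = 4 > 0 (assuming positive values)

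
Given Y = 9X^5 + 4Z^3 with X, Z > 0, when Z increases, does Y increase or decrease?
Y increases

Taking the partial derivative:
∂Y/∂Z = 12Z^2

∂Y/∂Z = 12Z^2 > 0 (assuming positive values)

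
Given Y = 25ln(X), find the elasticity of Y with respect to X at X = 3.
Elasticity = 1/ln(3) ≈ 0.9102

Elasticity = (dY/dX) · (X/Y)

dY/dX = 25/X
At X = 3: dY/dX = 25/3, Y = 25·ln(3)

Elasticity = (25/3) · (3 / (25·ln(3))) = 1/ln(3) ≈ 0.9102

Interpretation: for a small percentage change in X, the percentage change in Y is approximately 0.91 times as large.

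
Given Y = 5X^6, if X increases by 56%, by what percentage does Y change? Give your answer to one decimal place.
1341.3%

For Y = 5X^6:
If X → X(1 + 0.56)
Then Y → Y · (1 + 0.56)^6
     ≈ Y · 14.4128

Percentage change = ((1 + 0.56)^6 − 1) × 100% ≈ 1341.3%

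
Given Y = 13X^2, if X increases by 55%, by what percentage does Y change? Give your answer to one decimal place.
140.3%

For Y = 13X^2:
If X → X(1 + 0.55)
Then Y → Y · (1 + 0.55)^2
     = Y · 2.4025

Percentage change = ((1 + 0.55)^2 − 1) × 100% ≈ 140.3%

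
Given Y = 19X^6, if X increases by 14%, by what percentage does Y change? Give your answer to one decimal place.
119.5%

For Y = 19X^6:
If X → X(1 + 0.14)
Then Y → Y · (1 + 0.14)^6
     ≈ Y · 2.1950

Percentage change = ((1 + 0.14)^6 − 1) × 100% ≈ 119.5%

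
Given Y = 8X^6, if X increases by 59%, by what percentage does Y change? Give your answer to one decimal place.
1515.8%

For Y = 8X^6:
If X → X(1 + 0.59)
Then Y → Y · (1 + 0.59)^6
     ≈ Y · 16.1578

Percentage change = ((1 + 0.59)^6 − 1) × 100% ≈ 1515.8%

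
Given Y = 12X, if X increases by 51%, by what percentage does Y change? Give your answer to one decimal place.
51.0%

For Y = 12X:
If X → X(1 + 0.51)
Then Y → Y · (1 + 0.51)^1
     = Y · 1.5100

Percentage change = ((1 + 0.51)^1 − 1) × 100% = 51.0%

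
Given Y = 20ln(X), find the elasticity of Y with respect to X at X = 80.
Elasticity = 1/ln(80) ≈ 0.2282

Elasticity = (dY/dX) · (X/Y)

dY/dX = 20/X
At X = 80: dY/dX = 1/4, Y = 20·ln(80)

Elasticity = (1/4) · (80 / (20·ln(80))) = 1/ln(80) ≈ 0.2282

Interpretation: for a small percentage change in X, the percentage change in Y is approximately 0.23 times as large.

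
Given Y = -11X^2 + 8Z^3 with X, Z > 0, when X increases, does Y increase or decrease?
Y decreases

Taking the partial derivative:
∂Y/∂X = -22X

∂Y/∂X = -22X < 0 (assuming positive values)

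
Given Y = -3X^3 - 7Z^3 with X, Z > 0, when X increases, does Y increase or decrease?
Y decreases

Taking the partial derivative:
∂Y/∂X = -9X^2

∂Y/∂X = -9X^2 < 0 (assuming positive values)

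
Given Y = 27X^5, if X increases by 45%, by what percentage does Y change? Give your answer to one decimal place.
541.0%

For Y = 27X^5:
If X → X(1 + 0.45)
Then Y → Y · (1 + 0.45)^5
     ≈ Y · 6.4097

Percentage change = ((1 + 0.45)^5 − 1) × 100% ≈ 541.0%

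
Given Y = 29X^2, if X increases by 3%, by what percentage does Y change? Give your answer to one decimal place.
6.1%

For Y = 29X^2:
If X → X(1 + 0.03)
Then Y → Y · (1 + 0.03)^2
     = Y · 1.0609

Percentage change = ((1 + 0.03)^2 − 1) × 100% ≈ 6.1%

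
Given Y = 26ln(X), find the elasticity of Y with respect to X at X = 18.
Elasticity = 1/ln(18) ≈ 0.3460

Elasticity = (dY/dX) · (X/Y)

dY/dX = 26/X
At X = 18: dY/dX = 13/9, Y = 26·ln(18)

Elasticity = (13/9) · (18 / (26·ln(18))) = 1/ln(18) ≈ 0.3460

Interpretation: for a small percentage change in X, the percentage change in Y is approximately 0.35 times as large.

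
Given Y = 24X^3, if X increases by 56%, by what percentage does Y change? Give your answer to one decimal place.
279.6%

For Y = 24X^3:
If X → X(1 + 0.56)
Then Y → Y · (1 + 0.56)^3
     ≈ Y · 3.7964

Percentage change = ((1 + 0.56)^3 − 1) × 100% ≈ 279.6%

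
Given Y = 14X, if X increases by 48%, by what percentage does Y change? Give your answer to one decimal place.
48.0%

For Y = 14X:
If X → X(1 + 0.48)
Then Y → Y · (1 + 0.48)^1
     = Y · 1.4800

Percentage change = ((1 + 0.48)^1 − 1) × 100% = 48.0%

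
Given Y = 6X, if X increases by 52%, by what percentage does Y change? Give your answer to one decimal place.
52.0%

For Y = 6X:
If X → X(1 + 0.52)
Then Y → Y · (1 + 0.52)^1
     = Y · 1.5200

Percentage change = ((1 + 0.52)^1 − 1) × 100% = 52.0%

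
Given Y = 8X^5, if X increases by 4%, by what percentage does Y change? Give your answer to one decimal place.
21.7%

For Y = 8X^5:
If X → X(1 + 0.04)
Then Y → Y · (1 + 0.04)^5
     ≈ Y · 1.2167

Percentage change = ((1 + 0.04)^5 − 1) × 100% ≈ 21.7%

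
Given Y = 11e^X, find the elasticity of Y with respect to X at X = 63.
Elasticity = 63

Elasticity = (dY/dX) · (X/Y)

dY/dX = 11·e^X
At X = 63: dY/dX = 11·e^63, Y = 11·e^63

Elasticity = (11·e^63) · (63 / (11·e^63)) = 63

Interpretation: for a small percentage change in X, the percentage change in Y is approximately 63.00 times as large.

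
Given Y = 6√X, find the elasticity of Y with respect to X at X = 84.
Elasticity = 1/2

Elasticity = (dY/dX) · (X/Y)

dY/dX = 3/√X
At X = 84: dY/dX = √21/14, Y = 12·√21

Elasticity = (√21/14) · (84 / (12·√21)) = 1/2

Interpretation: for a small percentage change in X, the percentage change in Y is approximately 0.50 times as large.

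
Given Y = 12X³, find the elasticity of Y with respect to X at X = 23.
Elasticity = 3

Elasticity = (dY/dX) · (X/Y)

dY/dX = 36·X²
At X = 23: dY/dX = 19044, Y = 146004

Elasticity = 19044 · (23 / 146004) = 3

Interpretation: for a small percentage change in X, the percentage change in Y is approximately 3.00 times as large.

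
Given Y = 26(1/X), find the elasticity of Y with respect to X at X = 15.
Elasticity = -1

Elasticity = (dY/dX) · (X/Y)

dY/dX = -26/X²
At X = 15: dY/dX = -26/225, Y = 26/15

Elasticity = (-26/225) · (15 / (26/15)) = -1

Interpretation: for a small percentage change in X, the percentage change in Y is approximately -1.00 times as large.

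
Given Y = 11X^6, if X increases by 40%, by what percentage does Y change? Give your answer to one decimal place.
653.0%

For Y = 11X^6:
If X → X(1 + 0.4)
Then Y → Y · (1 + 0.4)^6
     ≈ Y · 7.5295

Percentage change = ((1 + 0.4)^6 − 1) × 100% ≈ 653.0%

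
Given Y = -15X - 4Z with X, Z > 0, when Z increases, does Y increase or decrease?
Y decreases

Taking the partial derivative:
∂Y/∂Z = -4

∂Y/∂Z = -4 < 0 (assuming positive values)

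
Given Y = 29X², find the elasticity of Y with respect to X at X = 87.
Elasticity = 2

Elasticity = (dY/dX) · (X/Y)

dY/dX = 58·X
At X = 87: dY/dX = 5046, Y = 219501

Elasticity = 5046 · (87 / 219501) = 2

Interpretation: for a small percentage change in X, the percentage change in Y is approximately 2.00 times as large.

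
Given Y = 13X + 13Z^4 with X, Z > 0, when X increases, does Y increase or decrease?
Y increases

Taking the partial derivative:
∂Y/∂X = 13

∂Y/∂X = 13 > 0 (assuming positive values)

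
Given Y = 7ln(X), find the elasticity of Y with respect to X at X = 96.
Elasticity = 1/ln(96) ≈ 0.2191

Elasticity = (dY/dX) · (X/Y)

dY/dX = 7/X
At X = 96: dY/dX = 7/96, Y = 7·ln(96)

Elasticity = (7/96) · (96 / (7·ln(96))) = 1/ln(96) ≈ 0.2191

Interpretation: for a small percentage change in X, the percentage change in Y is approximately 0.22 times as large.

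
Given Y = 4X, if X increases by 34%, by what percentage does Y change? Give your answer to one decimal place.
34.0%

For Y = 4X:
If X → X(1 + 0.34)
Then Y → Y · (1 + 0.34)^1
     = Y · 1.3400

Percentage change = ((1 + 0.34)^1 − 1) × 100% = 34.0%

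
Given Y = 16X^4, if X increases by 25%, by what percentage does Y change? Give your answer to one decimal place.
144.1%

For Y = 16X^4:
If X → X(1 + 0.25)
Then Y → Y · (1 + 0.25)^4
     ≈ Y · 2.4414

Percentage change = ((1 + 0.25)^4 − 1) × 100% ≈ 144.1%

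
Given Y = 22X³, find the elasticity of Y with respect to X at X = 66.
Elasticity = 3

Elasticity = (dY/dX) · (X/Y)

dY/dX = 66·X²
At X = 66: dY/dX = 287496, Y = 6324912

Elasticity = 287496 · (66 / 6324912) = 3

Interpretation: for a small percentage change in X, the percentage change in Y is approximately 3.00 times as large.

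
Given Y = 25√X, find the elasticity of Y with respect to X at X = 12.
Elasticity = 1/2

Elasticity = (dY/dX) · (X/Y)

dY/dX = 25/(2·√X)
At X = 12: dY/dX = 25·√3/12, Y = 50·√3

Elasticity = (25·√3/12) · (12 / (50·√3)) = 1/2

Interpretation: for a small percentage change in X, the percentage change in Y is approximately 0.50 times as large.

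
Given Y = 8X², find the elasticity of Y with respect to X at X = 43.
Elasticity = 2

Elasticity = (dY/dX) · (X/Y)

dY/dX = 16·X
At X = 43: dY/dX = 688, Y = 14792

Elasticity = 688 · (43 / 14792) = 2

Interpretation: for a small percentage change in X, the percentage change in Y is approximately 2.00 times as large.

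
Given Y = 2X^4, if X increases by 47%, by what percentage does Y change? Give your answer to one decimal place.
366.9%

For Y = 2X^4:
If X → X(1 + 0.47)
Then Y → Y · (1 + 0.47)^4
     ≈ Y · 4.6695

Percentage change = ((1 + 0.47)^4 − 1) × 100% ≈ 366.9%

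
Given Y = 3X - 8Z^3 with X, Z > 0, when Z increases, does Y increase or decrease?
Y decreases

Taking the partial derivative:
∂Y/∂Z = -24Z^2

∂Y/∂Z = -24Z^2 < 0 (assuming positive values)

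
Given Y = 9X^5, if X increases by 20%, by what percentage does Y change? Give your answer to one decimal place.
148.8%

For Y = 9X^5:
If X → X(1 + 0.2)
Then Y → Y · (1 + 0.2)^5
     ≈ Y · 2.4883

Percentage change = ((1 + 0.2)^5 − 1) × 100% ≈ 148.8%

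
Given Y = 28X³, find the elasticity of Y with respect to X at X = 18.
Elasticity = 3

Elasticity = (dY/dX) · (X/Y)

dY/dX = 84·X²
At X = 18: dY/dX = 27216, Y = 163296

Elasticity = 27216 · (18 / 163296) = 3

Interpretation: for a small percentage change in X, the percentage change in Y is approximately 3.00 times as large.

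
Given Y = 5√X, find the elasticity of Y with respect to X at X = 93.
Elasticity = 1/2

Elasticity = (dY/dX) · (X/Y)

dY/dX = 5/(2·√X)
At X = 93: dY/dX = 5·√93/186, Y = 5·√93

Elasticity = (5·√93/186) · (93 / (5·√93)) = 1/2

Interpretation: for a small percentage change in X, the percentage change in Y is approximately 0.50 times as large.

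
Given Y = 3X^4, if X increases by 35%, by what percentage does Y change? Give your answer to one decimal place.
232.2%

For Y = 3X^4:
If X → X(1 + 0.35)
Then Y → Y · (1 + 0.35)^4
     ≈ Y · 3.3215

Percentage change = ((1 + 0.35)^4 − 1) × 100% ≈ 232.2%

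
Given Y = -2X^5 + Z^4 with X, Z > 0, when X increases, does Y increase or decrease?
Y decreases

Taking the partial derivative:
∂Y/∂X = -10X^4

∂Y/∂X = -10X^4 < 0 (assuming positive values)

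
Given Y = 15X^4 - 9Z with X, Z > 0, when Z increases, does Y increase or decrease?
Y decreases

Taking the partial derivative:
∂Y/∂Z = -9

∂Y/∂Z = -9 < 0 (assuming positive values)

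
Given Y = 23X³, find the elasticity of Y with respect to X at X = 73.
Elasticity = 3

Elasticity = (dY/dX) · (X/Y)

dY/dX = 69·X²
At X = 73: dY/dX = 367701, Y = 8947391

Elasticity = 367701 · (73 / 8947391) = 3

Interpretation: for a small percentage change in X, the percentage change in Y is approximately 3.00 times as large.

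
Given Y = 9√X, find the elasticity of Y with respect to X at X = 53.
Elasticity = 1/2

Elasticity = (dY/dX) · (X/Y)

dY/dX = 9/(2·√X)
At X = 53: dY/dX = 9·√53/106, Y = 9·√53

Elasticity = (9·√53/106) · (53 / (9·√53)) = 1/2

Interpretation: for a small percentage change in X, the percentage change in Y is approximately 0.50 times as large.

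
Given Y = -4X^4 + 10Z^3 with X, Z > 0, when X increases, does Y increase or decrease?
Y decreases

Taking the partial derivative:
∂Y/∂X = -16X^3

∂Y/∂X = -16X^3 < 0 (assuming positive values)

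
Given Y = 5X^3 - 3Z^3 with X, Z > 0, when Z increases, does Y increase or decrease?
Y decreases

Taking the partial derivative:
∂Y/∂Z = -9Z^2

∂Y/∂Z = -9Z^2 < 0 (assuming positive values)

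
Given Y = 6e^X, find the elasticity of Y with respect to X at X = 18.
Elasticity = 18

Elasticity = (dY/dX) · (X/Y)

dY/dX = 6·e^X
At X = 18: dY/dX = 6·e^18, Y = 6·e^18

Elasticity = (6·e^18) · (18 / (6·e^18)) = 18

Interpretation: for a small percentage change in X, the percentage change in Y is approximately 18.00 times as large.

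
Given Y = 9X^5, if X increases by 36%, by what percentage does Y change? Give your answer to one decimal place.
365.3%

For Y = 9X^5:
If X → X(1 + 0.36)
Then Y → Y · (1 + 0.36)^5
     ≈ Y · 4.6526

Percentage change = ((1 + 0.36)^5 − 1) × 100% ≈ 365.3%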